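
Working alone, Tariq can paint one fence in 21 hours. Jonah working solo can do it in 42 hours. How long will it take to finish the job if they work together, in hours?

Combined rate: 1/21 + 1/42 = (2 + 1)/42 = 3/42 = 1/14 per hour.
Time = 1 ÷ (1/14) = 14 hours.

14 hours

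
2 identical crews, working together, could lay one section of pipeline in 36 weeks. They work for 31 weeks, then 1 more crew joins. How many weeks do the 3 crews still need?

10/3 weeks

One crew does 1/72 of the job per week.
After 31 weeks with 2 crews, 31/36 is done (5/36 left).
With 3 crews the rate is 3/72 = 1/24, so the rest takes 5/36 ÷ 1/24 = 10/3 weeks.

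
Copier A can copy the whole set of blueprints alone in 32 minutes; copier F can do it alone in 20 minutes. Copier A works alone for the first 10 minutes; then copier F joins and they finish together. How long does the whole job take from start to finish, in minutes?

240/13 minutes

In 10 minutes copier A does 10/32 = 5/16 of the job, leaving 11/16.
Copier A and copier F together work at 13/160 per minute, so finishing takes 11/16 ÷ 13/160 = 110/13 minutes.
Total time = 10 + 110/13 = 240/13 minutes.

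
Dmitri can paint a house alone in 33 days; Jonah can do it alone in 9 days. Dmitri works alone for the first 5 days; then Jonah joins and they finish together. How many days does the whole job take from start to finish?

11 days

In 5 days Dmitri does 5/33 of the job, leaving 28/33.
Dmitri and Jonah together work at 14/99 per day, so finishing takes 28/33 ÷ 14/99 = 6 days.
Total time = 5 + 6 = 11 days.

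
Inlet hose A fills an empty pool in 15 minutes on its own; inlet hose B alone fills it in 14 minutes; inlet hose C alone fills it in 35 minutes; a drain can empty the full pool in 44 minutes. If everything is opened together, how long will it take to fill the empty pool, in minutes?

132/19 minutes

Net rate = 1/15 + 1/14 + 1/35 − 1/44 = (308 + 330 + 132 − 105)/4620 = 665/4620 = 19/132 per minute.
Filling time = 1 ÷ (19/132) = 132/19 minutes.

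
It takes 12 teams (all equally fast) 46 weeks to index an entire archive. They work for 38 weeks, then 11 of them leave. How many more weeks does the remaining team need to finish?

96 weeks

One team does 1/552 of the job per week.
After 38 weeks with 12 teams, 19/23 is done (4/23 left).
With 1 team the rate is 1/552, so the rest takes 4/23 ÷ 1/552 = 96 weeks.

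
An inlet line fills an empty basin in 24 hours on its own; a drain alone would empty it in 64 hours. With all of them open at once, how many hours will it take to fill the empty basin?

192/5 hours

Net rate = 1/24 − 1/64 = (8 − 3)/192 = 5/192 per hour.
Filling time = 1 ÷ (5/192) = 192/5 hours.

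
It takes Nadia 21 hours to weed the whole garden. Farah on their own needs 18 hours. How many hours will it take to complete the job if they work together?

With two workers the combined time is the product over the sum: 21·18/(21+18) = 378/39 = 126/13 hours.

126/13 hours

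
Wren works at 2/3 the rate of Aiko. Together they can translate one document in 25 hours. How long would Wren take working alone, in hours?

Let Aiko's rate be r; then Wren's rate is (2/3)r, so together (2/3 + 1)r = (5/3)r = 1/25.
Thus r = 3/125 per hour.
Aiko alone: 125/3 hours; Wren alone: 125/2 hours.

125/2 hours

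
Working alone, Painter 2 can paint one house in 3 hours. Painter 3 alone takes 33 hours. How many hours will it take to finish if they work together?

Combined rate: 1/3 + 1/33 = (11 + 1)/33 = 12/33 = 4/11 per hour.
Time = 1 ÷ (4/11) = 11/4 hours.

11/4 hours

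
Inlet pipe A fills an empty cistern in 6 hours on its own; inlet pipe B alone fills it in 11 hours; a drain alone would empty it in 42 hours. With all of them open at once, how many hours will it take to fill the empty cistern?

Net rate = 1/6 + 1/11 − 1/42 = (77 + 42 − 11)/462 = 108/462 = 18/77 per hour.
Filling time = 1 ÷ (18/77) = 77/18 hours.

77/18 hours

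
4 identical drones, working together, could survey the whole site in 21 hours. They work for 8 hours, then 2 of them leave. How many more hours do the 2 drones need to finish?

One drone does 1/84 of the job per hour.
After 8 hours with 4 drones, 8/21 is done (13/21 left).
With 2 drones the rate is 2/84 = 1/42, so the rest takes 13/21 ÷ 1/42 = 26 hours.

26 hours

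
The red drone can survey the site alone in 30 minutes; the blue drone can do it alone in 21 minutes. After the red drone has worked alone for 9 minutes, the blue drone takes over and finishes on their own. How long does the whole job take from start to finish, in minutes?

In 9 minutes the red drone does 9/30 = 3/10 of the job, leaving 7/10.
The blue drone works at 1/21 per minute, so finishing takes 7/10 ÷ 1/21 = 147/10 minutes.
Total time = 9 + 147/10 = 237/10 minutes.

237/10 minutes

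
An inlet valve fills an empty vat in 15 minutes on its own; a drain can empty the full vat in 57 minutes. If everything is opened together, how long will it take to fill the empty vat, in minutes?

285/14 minutes

Net rate = 1/15 − 1/57 = (19 − 5)/285 = 14/285 per minute.
Filling time = 1 ÷ (14/285) = 285/14 minutes.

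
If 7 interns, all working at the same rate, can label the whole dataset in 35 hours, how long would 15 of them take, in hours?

49/3 hours

Total work is 7·35 = 245 intern-hours.
With 15 interns: 245/15 = 49/3 hours.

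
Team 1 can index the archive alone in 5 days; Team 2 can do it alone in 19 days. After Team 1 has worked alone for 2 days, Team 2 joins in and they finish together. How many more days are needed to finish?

In 2 days Team 1 does 2/5 of the job, leaving 3/5.
Team 1 and Team 2 together work at 24/95 per day, so finishing takes 3/5 ÷ 24/95 = 19/8 days.

19/8 days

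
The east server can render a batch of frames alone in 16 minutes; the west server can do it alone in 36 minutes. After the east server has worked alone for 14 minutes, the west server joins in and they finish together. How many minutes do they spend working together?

18/13 minutes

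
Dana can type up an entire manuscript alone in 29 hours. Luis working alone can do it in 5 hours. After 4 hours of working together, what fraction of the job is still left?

9/145

Combined rate: 1/29 + 1/5 = (5 + 29)/145 = 34/145 per hour.
In 4 hours they complete 4·34/145 = 136/145 of the job.
So 9/145 remains.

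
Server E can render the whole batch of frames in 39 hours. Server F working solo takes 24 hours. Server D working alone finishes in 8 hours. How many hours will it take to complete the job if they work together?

26/5 hours

Combined rate: 1/39 + 1/24 + 1/8 = (8 + 13 + 39)/312 = 60/312 = 5/26 per hour.
Time = 1 ÷ (5/26) = 26/5 hours.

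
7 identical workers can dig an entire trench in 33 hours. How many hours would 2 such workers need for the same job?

231/2 hours

Total work is 7·33 = 231 worker-hours.
With 2 workers: 231/2 hours.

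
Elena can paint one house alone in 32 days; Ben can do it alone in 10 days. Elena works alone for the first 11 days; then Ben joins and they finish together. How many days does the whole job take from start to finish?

16 days

In 11 days Elena does 11/32 of the job, leaving 21/32.
Elena and Ben together work at 21/160 per day, so finishing takes 21/32 ÷ 21/160 = 5 days.
Total time = 11 + 5 = 16 days.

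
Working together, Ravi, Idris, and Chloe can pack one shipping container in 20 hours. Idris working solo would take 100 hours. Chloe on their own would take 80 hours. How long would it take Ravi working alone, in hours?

Combined rate is 1/20 per hour.
Known contribution: 1/100 + 1/80 = (4 + 5)/400 = 9/400 per hour.
So Ravi's rate is 1/20 − 9/400 = 11/400, meaning 400/11 hours alone.

400/11 hours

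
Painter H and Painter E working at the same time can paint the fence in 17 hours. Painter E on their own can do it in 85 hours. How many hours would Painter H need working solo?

85/4 hours

Combined rate is 1/17 per hour.
Known contribution: 1/85 per hour.
So Painter H's rate is 1/17 − 1/85 = 4/85, meaning 85/4 hours alone.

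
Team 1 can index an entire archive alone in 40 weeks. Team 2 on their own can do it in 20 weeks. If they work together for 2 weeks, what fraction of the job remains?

17/20

Combined rate: 1/40 + 1/20 = (1 + 2)/40 = 3/40 per week.
In 2 weeks they complete 2·3/40 = 3/20 of the job.
So 17/20 remains.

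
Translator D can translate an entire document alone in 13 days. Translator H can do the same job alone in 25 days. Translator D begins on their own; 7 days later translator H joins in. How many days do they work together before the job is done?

75/19 days

In the first 7 days translator D alone does 7/13 of the job, leaving 6/13.
Once everyone is working, combined rate: 1/13 + 1/25 = (25 + 13)/325 = 38/325 per day.
Remaining 6/13 at 38/325 per day takes 75/19 days.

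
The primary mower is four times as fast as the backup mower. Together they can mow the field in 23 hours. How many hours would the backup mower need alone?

115 hours

Let the backup mower's rate be r; then the primary mower's rate is 4r, so together (4 + 1)r = 5r = 1/23.
Thus r = 1/115 per hour.
The backup mower alone: 115 hours; the primary mower alone: 115/4 hours.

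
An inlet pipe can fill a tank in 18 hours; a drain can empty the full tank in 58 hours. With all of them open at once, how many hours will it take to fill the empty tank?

Net rate = 1/18 − 1/58 = (29 − 9)/522 = 20/522 = 10/261 per hour.
Filling time = 1 ÷ (10/261) = 261/10 hours.

261/10 hours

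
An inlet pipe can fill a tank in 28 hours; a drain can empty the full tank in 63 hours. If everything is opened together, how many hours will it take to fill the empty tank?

252/5 hours

Net rate = 1/28 − 1/63 = (9 − 4)/252 = 5/252 per hour.
Filling time = 1 ÷ (5/252) = 252/5 hours.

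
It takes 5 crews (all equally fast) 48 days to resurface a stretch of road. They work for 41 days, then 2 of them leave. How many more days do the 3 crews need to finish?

35/3 days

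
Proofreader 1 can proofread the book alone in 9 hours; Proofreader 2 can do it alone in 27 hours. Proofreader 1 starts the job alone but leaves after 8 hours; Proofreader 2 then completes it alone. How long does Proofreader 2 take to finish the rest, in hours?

3 hours

In 8 hours Proofreader 1 does 8/9 of the job, leaving 1/9.
Proofreader 2 works at 1/27 per hour, so finishing takes 1/9 ÷ 1/27 = 3 hours.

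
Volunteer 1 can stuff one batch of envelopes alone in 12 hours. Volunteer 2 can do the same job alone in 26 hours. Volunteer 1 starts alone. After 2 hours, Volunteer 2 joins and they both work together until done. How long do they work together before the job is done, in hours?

In the first 2 hours Volunteer 1 alone does 2/12 = 1/6 of the job, leaving 5/6.
Once everyone is working, combined rate: 1/12 + 1/26 = (13 + 6)/156 = 19/156 per hour.
Remaining 5/6 at 19/156 per hour takes 130/19 hours.

130/19 hours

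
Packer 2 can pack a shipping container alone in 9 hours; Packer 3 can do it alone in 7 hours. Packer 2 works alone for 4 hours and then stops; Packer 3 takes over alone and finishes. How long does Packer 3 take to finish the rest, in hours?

In 4 hours Packer 2 does 4/9 of the job, leaving 5/9.
Packer 3 works at 1/7 per hour, so finishing takes 5/9 ÷ 1/7 = 35/9 hours.

35/9 hours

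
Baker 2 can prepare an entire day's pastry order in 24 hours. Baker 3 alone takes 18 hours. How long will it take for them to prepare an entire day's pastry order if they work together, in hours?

Combined rate: 1/24 + 1/18 = (3 + 4)/72 = 7/72 per hour.
Time = 1 ÷ (7/72) = 72/7 hours.

72/7 hours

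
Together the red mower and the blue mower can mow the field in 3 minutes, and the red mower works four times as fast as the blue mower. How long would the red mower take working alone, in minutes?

15/4 minutes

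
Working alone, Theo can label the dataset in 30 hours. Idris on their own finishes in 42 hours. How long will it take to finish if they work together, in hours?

Combined rate: 1/30 + 1/42 = (7 + 5)/210 = 12/210 = 2/35 per hour.
Time = 1 ÷ (2/35) = 35/2 hours.

35/2 hours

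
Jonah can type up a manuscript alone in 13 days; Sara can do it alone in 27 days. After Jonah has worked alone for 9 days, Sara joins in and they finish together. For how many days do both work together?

In 9 days Jonah does 9/13 of the job, leaving 4/13.
Jonah and Sara together work at 40/351 per day, so finishing takes 4/13 ÷ 40/351 = 27/10 days.

27/10 days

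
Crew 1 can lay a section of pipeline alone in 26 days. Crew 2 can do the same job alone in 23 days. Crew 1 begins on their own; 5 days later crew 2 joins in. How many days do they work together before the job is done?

69/7 days

In the first 5 days crew 1 alone does 5/26 of the job, leaving 21/26.
Once everyone is working, combined rate: 1/26 + 1/23 = (23 + 26)/598 = 49/598 per day.
Remaining 21/26 at 49/598 per day takes 69/7 days.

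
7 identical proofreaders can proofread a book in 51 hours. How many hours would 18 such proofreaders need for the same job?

119/6 hours

Total work is 7·51 = 357 proofreader-hours.
With 18 proofreaders: 357/18 = 119/6 hours.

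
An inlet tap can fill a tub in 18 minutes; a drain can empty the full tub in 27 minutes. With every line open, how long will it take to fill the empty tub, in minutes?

Net rate = 1/18 − 1/27 = (3 − 2)/54 = 1/54 per minute.
Filling time = 1 ÷ (1/54) = 54 minutes.

54 minutes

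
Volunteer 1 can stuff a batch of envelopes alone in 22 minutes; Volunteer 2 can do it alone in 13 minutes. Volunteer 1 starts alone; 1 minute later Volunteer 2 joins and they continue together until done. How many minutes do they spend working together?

39/5 minutes

In 1 minute Volunteer 1 does 1/22 of the job, leaving 21/22.
Volunteer 1 and Volunteer 2 together work at 35/286 per minute, so finishing takes 21/22 ÷ 35/286 = 39/5 minutes.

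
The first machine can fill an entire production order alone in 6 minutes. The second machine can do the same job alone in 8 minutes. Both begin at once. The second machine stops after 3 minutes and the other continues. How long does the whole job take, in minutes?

15/4 minutes

In the first 3 minutes the combined rate is 7/24, so 7/8 of the job is done, leaving 1/8.
After the second machine leaves the rate is 1/6 per minute; the remaining 1/8 takes 3/4 minutes.
Total = 3 + 3/4 = 15/4 minutes.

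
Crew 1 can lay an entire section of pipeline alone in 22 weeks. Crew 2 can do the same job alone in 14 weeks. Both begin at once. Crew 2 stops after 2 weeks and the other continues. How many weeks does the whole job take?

132/7 weeks

In the first 2 weeks the combined rate is 9/77, so 18/77 of the job is done, leaving 59/77.
After Crew 2 leaves the rate is 1/22 per week; the remaining 59/77 takes 118/7 weeks.
Total = 2 + 118/7 = 132/7 weeks.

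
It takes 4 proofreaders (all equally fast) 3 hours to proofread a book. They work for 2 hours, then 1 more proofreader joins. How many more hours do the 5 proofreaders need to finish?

One proofreader does 1/12 of the job per hour.
After 2 hours with 4 proofreaders, 2/3 is done (1/3 left).
With 5 proofreaders the rate is 5/12, so the rest takes 1/3 ÷ 5/12 = 4/5 hours.

4/5 hours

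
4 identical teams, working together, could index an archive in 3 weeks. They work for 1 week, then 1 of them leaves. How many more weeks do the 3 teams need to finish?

8/3 weeks

One team does 1/12 of the job per week.
After 1 week with 4 teams, 1/3 is done (2/3 left).
With 3 teams the rate is 3/12 = 1/4, so the rest takes 2/3 ÷ 1/4 = 8/3 weeks.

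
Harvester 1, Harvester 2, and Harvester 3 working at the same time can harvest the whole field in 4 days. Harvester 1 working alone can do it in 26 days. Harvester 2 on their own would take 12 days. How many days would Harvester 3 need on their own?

Combined rate is 1/4 per day.
Known contribution: 1/26 + 1/12 = (6 + 13)/156 = 19/156 per day.
So Harvester 3's rate is 1/4 − 19/156 = 5/39, meaning 39/5 days alone.

39/5 days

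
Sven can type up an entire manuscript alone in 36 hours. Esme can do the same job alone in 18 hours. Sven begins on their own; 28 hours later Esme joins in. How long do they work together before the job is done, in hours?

8/3 hours

In the first 28 hours Sven alone does 28/36 = 7/9 of the job, leaving 2/9.
Once everyone is working, combined rate: 1/36 + 1/18 = (1 + 2)/36 = 3/36 = 1/12 per hour.
Remaining 2/9 at 1/12 per hour takes 8/3 hours.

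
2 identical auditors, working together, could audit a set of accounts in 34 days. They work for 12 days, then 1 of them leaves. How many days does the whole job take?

56 days

One auditor does 1/68 of the job per day.
After 12 days with 2 auditors, 6/17 is done (11/17 left).
With 1 auditor the rate is 1/68, so the rest takes 11/17 ÷ 1/68 = 44 days.
Total = 12 + 44 = 56 days.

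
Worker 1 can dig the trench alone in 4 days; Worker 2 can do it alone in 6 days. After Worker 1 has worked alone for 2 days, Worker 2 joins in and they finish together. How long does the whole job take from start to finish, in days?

In 2 days Worker 1 does 2/4 = 1/2 of the job, leaving 1/2.
Worker 1 and Worker 2 together work at 5/12 per day, so finishing takes 1/2 ÷ 5/12 = 6/5 days.
Total time = 2 + 6/5 = 16/5 days.

16/5 days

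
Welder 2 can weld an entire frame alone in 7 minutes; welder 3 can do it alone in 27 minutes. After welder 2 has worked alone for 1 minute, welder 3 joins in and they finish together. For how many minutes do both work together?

81/17 minutes

In 1 minute welder 2 does 1/7 of the job, leaving 6/7.
Welder 2 and welder 3 together work at 34/189 per minute, so finishing takes 6/7 ÷ 34/189 = 81/17 minutes.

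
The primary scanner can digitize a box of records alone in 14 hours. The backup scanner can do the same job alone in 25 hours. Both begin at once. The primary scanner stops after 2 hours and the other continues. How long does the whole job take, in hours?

150/7 hours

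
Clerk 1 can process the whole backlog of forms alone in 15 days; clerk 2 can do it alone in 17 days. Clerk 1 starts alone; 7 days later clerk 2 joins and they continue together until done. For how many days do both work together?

In 7 days clerk 1 does 7/15 of the job, leaving 8/15.
Clerk 1 and clerk 2 together work at 32/255 per day, so finishing takes 8/15 ÷ 32/255 = 17/4 days.

17/4 days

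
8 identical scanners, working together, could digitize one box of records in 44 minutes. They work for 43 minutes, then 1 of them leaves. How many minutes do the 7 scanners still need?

One scanner does 1/352 of the job per minute.
After 43 minutes with 8 scanners, 43/44 is done (1/44 left).
With 7 scanners the rate is 7/352, so the rest takes 1/44 ÷ 7/352 = 8/7 minutes.

8/7 minutes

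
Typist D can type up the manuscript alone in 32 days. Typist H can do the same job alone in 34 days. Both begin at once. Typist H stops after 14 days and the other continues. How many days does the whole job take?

In the first 14 days the combined rate is 33/544, so 231/272 of the job is done, leaving 41/272.
After typist H leaves the rate is 1/32 per day; the remaining 41/272 takes 82/17 days.
Total = 14 + 82/17 = 320/17 days.

320/17 days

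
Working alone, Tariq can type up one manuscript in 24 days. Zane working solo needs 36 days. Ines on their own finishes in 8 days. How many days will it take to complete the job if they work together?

Combined rate: 1/24 + 1/36 + 1/8 = (3 + 2 + 9)/72 = 14/72 = 7/36 per day.
Time = 1 ÷ (7/36) = 36/7 days.

36/7 days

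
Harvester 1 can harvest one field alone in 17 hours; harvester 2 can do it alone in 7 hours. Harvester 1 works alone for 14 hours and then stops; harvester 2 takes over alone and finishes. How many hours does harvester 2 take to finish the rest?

21/17 hours

In 14 hours harvester 1 does 14/17 of the job, leaving 3/17.
Harvester 2 works at 1/7 per hour, so finishing takes 3/17 ÷ 1/7 = 21/17 hours.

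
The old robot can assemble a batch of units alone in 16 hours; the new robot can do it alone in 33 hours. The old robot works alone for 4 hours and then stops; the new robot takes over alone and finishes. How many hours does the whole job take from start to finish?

115/4 hours

In 4 hours the old robot does 4/16 = 1/4 of the job, leaving 3/4.
The new robot works at 1/33 per hour, so finishing takes 3/4 ÷ 1/33 = 99/4 hours.
Total time = 4 + 99/4 = 115/4 hours.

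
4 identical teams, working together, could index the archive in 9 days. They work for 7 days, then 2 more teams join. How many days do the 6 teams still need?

4/3 days

One team does 1/36 of the job per day.
After 7 days with 4 teams, 7/9 is done (2/9 left).
With 6 teams the rate is 6/36 = 1/6, so the rest takes 2/9 ÷ 1/6 = 4/3 days.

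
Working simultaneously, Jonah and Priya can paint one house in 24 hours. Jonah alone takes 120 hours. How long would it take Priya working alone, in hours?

30 hours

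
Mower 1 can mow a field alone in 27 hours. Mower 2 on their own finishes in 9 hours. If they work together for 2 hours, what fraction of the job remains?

19/27

Combined rate: 1/27 + 1/9 = (1 + 3)/27 = 4/27 per hour.
In 2 hours they complete 2·4/27 = 8/27 of the job.
So 19/27 remains.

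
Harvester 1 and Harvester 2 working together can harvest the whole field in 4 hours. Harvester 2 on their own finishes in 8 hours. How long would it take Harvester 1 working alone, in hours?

8 hours

Combined rate is 1/4 per hour.
Known contribution: 1/8 per hour.
So Harvester 1's rate is 1/4 − 1/8 = 1/8, meaning 8 hours alone.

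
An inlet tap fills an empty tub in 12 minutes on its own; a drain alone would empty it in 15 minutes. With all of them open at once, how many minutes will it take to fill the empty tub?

Net rate = 1/12 − 1/15 = (5 − 4)/60 = 1/60 per minute.
Filling time = 1 ÷ (1/60) = 60 minutes.

60 minutes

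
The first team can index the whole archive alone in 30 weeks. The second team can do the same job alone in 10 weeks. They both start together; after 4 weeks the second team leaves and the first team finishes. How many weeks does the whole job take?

18 weeks

In the first 4 weeks the combined rate is 2/15, so 8/15 of the job is done, leaving 7/15.
After the second team leaves the rate is 1/30 per week; the remaining 7/15 takes 14 weeks.
Total = 4 + 14 = 18 weeks.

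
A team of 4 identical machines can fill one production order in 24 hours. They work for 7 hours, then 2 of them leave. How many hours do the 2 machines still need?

34 hours

One machine does 1/96 of the job per hour.
After 7 hours with 4 machines, 7/24 is done (17/24 left).
With 2 machines the rate is 2/96 = 1/48, so the rest takes 17/24 ÷ 1/48 = 34 hours.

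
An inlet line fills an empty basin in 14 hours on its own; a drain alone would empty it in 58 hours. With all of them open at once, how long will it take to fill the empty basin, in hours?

Net rate = 1/14 − 1/58 = (29 − 7)/406 = 22/406 = 11/203 per hour.
Filling time = 1 ÷ (11/203) = 203/11 hours.

203/11 hours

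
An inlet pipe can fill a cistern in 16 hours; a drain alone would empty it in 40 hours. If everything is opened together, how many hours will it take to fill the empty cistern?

80/3 hours

Net rate = 1/16 − 1/40 = (5 − 2)/80 = 3/80 per hour.
Filling time = 1 ÷ (3/80) = 80/3 hours.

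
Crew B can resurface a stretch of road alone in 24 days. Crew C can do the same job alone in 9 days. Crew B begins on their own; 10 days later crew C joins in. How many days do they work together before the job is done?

42/11 days

In the first 10 days crew B alone does 10/24 = 5/12 of the job, leaving 7/12.
Once everyone is working, combined rate: 1/24 + 1/9 = (3 + 8)/72 = 11/72 per day.
Remaining 7/12 at 11/72 per day takes 42/11 days.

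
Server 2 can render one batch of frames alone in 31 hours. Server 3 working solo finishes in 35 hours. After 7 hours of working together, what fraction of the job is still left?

Combined rate: 1/31 + 1/35 = (35 + 31)/1085 = 66/1085 per hour.
In 7 hours they complete 7·66/1085 = 66/155 of the job.
So 89/155 remains.

89/155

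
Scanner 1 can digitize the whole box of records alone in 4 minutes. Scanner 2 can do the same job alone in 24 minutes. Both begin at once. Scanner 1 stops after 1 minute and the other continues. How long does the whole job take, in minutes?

In the first 1 minute the combined rate is 7/24, so 7/24 of the job is done, leaving 17/24.
After scanner 1 leaves the rate is 1/24 per minute; the remaining 17/24 takes 17 minutes.
Total = 1 + 17 = 18 minutes.

18 minutes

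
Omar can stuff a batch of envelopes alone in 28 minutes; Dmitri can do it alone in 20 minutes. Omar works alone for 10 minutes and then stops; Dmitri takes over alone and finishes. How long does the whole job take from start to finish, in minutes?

160/7 minutes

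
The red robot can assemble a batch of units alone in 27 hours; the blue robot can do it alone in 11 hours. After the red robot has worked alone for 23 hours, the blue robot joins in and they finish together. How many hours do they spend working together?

22/19 hours

In 23 hours the red robot does 23/27 of the job, leaving 4/27.
The red robot and the blue robot together work at 38/297 per hour, so finishing takes 4/27 ÷ 38/297 = 22/19 hours.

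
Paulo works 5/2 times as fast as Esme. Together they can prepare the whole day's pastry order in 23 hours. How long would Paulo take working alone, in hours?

Let Esme's rate be r; then Paulo's rate is (5/2)r, so together (5/2 + 1)r = (7/2)r = 1/23.
Thus r = 2/161 per hour.
Esme alone: 161/2 hours; Paulo alone: 161/5 hours.

161/5 hours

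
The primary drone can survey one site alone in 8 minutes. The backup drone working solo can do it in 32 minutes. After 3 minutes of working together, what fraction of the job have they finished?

Combined rate: 1/8 + 1/32 = (4 + 1)/32 = 5/32 per minute.
In 3 minutes they complete 3·5/32 = 15/32 of the job.

15/32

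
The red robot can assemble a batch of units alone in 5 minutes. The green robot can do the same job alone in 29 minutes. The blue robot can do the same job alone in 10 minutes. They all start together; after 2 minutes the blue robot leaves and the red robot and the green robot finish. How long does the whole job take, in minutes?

In the first 2 minutes the combined rate is 97/290, so 97/145 of the job is done, leaving 48/145.
After the blue robot leaves the rate is 34/145 per minute; the remaining 48/145 takes 24/17 minutes.
Total = 2 + 24/17 = 58/17 minutes.

58/17 minutes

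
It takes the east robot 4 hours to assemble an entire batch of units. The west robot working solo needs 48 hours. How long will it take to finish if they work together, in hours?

With two workers the combined time is the product over the sum: 4·48/(4+48) = 192/52 = 48/13 hours.

48/13 hours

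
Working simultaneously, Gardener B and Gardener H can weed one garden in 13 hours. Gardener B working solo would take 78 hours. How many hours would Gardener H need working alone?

Combined rate is 1/13 per hour.
Known contribution: 1/78 per hour.
So Gardener H's rate is 1/13 − 1/78 = 5/78, meaning 78/5 hours alone.

78/5 hours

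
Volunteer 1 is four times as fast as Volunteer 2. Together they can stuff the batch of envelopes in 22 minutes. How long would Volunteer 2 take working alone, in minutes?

Let Volunteer 2's rate be r; then Volunteer 1's rate is 4r, so together (4 + 1)r = 5r = 1/22.
Thus r = 1/110 per minute.
Volunteer 2 alone: 110 minutes; Volunteer 1 alone: 55/2 minutes.

110 minutes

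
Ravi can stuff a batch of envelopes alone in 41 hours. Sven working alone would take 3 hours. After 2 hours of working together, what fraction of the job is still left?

35/123

Combined rate: 1/41 + 1/3 = (3 + 41)/123 = 44/123 per hour.
In 2 hours they complete 2·44/123 = 88/123 of the job.
So 35/123 remains.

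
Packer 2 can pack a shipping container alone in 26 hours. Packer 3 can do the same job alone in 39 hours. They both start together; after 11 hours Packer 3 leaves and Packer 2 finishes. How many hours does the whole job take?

56/3 hours

In the first 11 hours the combined rate is 5/78, so 55/78 of the job is done, leaving 23/78.
After Packer 3 leaves the rate is 1/26 per hour; the remaining 23/78 takes 23/3 hours.
Total = 11 + 23/3 = 56/3 hours.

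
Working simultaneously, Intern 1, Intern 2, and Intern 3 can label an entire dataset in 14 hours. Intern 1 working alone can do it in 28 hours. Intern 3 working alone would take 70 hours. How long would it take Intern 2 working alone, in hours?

140/3 hours

Combined rate is 1/14 per hour.
Known contribution: 1/28 + 1/70 = (5 + 2)/140 = 7/140 = 1/20 per hour.
So Intern 2's rate is 1/14 − 1/20 = 3/140, meaning 140/3 hours alone.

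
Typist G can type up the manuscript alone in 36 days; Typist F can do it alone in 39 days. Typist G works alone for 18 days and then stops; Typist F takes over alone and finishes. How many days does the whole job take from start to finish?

In 18 days Typist G does 18/36 = 1/2 of the job, leaving 1/2.
Typist F works at 1/39 per day, so finishing takes 1/2 ÷ 1/39 = 39/2 days.
Total time = 18 + 39/2 = 75/2 days.

75/2 days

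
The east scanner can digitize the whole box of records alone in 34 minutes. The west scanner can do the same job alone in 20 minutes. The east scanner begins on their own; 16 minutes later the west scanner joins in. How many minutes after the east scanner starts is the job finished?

In the first 16 minutes the east scanner alone does 16/34 = 8/17 of the job, leaving 9/17.
Once everyone is working, combined rate: 1/34 + 1/20 = (10 + 17)/340 = 27/340 per minute.
Remaining 9/17 at 27/340 per minute takes 20/3 minutes.
Total from the start = 16 + 20/3 = 68/3 minutes.

68/3 minutes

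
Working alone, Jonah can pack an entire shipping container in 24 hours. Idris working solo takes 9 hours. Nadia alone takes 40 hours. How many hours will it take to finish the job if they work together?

45/8 hours

Combined rate: 1/24 + 1/9 + 1/40 = (15 + 40 + 9)/360 = 64/360 = 8/45 per hour.
Time = 1 ÷ (8/45) = 45/8 hours.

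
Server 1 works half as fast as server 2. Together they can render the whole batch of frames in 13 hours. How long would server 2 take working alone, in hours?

Let server 2's rate be r; then server 1's rate is (1/2)r, so together (1/2 + 1)r = (3/2)r = 1/13.
Thus r = 2/39 per hour.
Server 2 alone: 39/2 hours; server 1 alone: 39 hours.

39/2 hours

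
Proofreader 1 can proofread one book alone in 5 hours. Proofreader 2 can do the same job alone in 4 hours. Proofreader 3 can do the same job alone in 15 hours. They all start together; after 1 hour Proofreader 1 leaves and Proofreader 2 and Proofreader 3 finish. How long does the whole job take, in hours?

In the first 1 hour the combined rate is 31/60, so 31/60 of the job is done, leaving 29/60.
After Proofreader 1 leaves the rate is 19/60 per hour; the remaining 29/60 takes 29/19 hours.
Total = 1 + 29/19 = 48/19 hours.

48/19 hours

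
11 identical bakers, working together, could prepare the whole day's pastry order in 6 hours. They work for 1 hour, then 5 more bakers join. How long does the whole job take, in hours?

One baker does 1/66 of the job per hour.
After 1 hour with 11 bakers, 1/6 is done (5/6 left).
With 16 bakers the rate is 16/66 = 8/33, so the rest takes 5/6 ÷ 8/33 = 55/16 hours.
Total = 1 + 55/16 = 71/16 hours.

71/16 hours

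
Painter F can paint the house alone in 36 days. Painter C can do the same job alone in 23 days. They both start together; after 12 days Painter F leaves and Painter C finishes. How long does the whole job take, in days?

In the first 12 days the combined rate is 59/828, so 59/69 of the job is done, leaving 10/69.
After Painter F leaves the rate is 1/23 per day; the remaining 10/69 takes 10/3 days.
Total = 12 + 10/3 = 46/3 days.

46/3 days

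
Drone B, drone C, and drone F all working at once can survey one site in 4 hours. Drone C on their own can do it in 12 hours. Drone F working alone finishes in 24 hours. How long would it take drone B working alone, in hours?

8 hours

Combined rate is 1/4 per hour.
Known contribution: 1/12 + 1/24 = (2 + 1)/24 = 3/24 = 1/8 per hour.
So drone B's rate is 1/4 − 1/8 = 1/8, meaning 8 hours alone.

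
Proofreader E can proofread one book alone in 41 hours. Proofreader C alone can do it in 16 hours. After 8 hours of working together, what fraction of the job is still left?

Combined rate: 1/41 + 1/16 = (16 + 41)/656 = 57/656 per hour.
In 8 hours they complete 8·57/656 = 57/82 of the job.
So 25/82 remains.

25/82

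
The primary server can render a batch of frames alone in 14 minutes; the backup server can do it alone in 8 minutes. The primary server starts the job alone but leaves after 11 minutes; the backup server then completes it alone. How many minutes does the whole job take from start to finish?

In 11 minutes the primary server does 11/14 of the job, leaving 3/14.
The backup server works at 1/8 per minute, so finishing takes 3/14 ÷ 1/8 = 12/7 minutes.
Total time = 11 + 12/7 = 89/7 minutes.

89/7 minutes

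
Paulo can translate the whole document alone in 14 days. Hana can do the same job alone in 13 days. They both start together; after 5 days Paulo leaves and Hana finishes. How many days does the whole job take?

117/14 days

In the first 5 days the combined rate is 27/182, so 135/182 of the job is done, leaving 47/182.
After Paulo leaves the rate is 1/13 per day; the remaining 47/182 takes 47/14 days.
Total = 5 + 47/14 = 117/14 days.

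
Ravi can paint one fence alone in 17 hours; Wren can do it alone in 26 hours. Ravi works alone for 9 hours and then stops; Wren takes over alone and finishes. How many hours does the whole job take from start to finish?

361/17 hours

In 9 hours Ravi does 9/17 of the job, leaving 8/17.
Wren works at 1/26 per hour, so finishing takes 8/17 ÷ 1/26 = 208/17 hours.
Total time = 9 + 208/17 = 361/17 hours.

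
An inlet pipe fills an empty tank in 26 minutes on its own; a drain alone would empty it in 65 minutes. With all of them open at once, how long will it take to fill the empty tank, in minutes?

130/3 minutes

Net rate = 1/26 − 1/65 = (5 − 2)/130 = 3/130 per minute.
Filling time = 1 ÷ (3/130) = 130/3 minutes.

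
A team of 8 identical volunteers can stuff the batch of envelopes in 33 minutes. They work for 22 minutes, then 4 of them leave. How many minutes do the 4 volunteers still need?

22 minutes

One volunteer does 1/264 of the job per minute.
After 22 minutes with 8 volunteers, 2/3 is done (1/3 left).
With 4 volunteers the rate is 4/264 = 1/66, so the rest takes 1/3 ÷ 1/66 = 22 minutes.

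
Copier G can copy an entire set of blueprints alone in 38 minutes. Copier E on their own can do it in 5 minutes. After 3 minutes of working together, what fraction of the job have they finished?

129/190

Combined rate: 1/38 + 1/5 = (5 + 38)/190 = 43/190 per minute.
In 3 minutes they complete 3·43/190 = 129/190 of the job.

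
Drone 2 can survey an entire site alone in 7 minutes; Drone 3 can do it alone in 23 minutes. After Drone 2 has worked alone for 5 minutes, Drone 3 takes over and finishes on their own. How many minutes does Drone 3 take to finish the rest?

In 5 minutes Drone 2 does 5/7 of the job, leaving 2/7.
Drone 3 works at 1/23 per minute, so finishing takes 2/7 ÷ 1/23 = 46/7 minutes.

46/7 minutes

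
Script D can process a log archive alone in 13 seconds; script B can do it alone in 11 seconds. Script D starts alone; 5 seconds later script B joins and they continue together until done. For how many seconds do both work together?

11/3 seconds

In 5 seconds script D does 5/13 of the job, leaving 8/13.
Script D and script B together work at 24/143 per second, so finishing takes 8/13 ÷ 24/143 = 11/3 seconds.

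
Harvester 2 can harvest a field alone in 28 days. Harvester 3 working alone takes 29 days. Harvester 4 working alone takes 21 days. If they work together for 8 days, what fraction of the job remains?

5/87

Combined rate: 1/28 + 1/29 + 1/21 = (87 + 84 + 116)/2436 = 287/2436 = 41/348 per day.
In 8 days they complete 8·41/348 = 82/87 of the job.
So 5/87 remains.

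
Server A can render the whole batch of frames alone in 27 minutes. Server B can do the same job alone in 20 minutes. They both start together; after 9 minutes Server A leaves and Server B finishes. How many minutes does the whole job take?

In the first 9 minutes the combined rate is 47/540, so 47/60 of the job is done, leaving 13/60.
After Server A leaves the rate is 1/20 per minute; the remaining 13/60 takes 13/3 minutes.
Total = 9 + 13/3 = 40/3 minutes.

40/3 minutes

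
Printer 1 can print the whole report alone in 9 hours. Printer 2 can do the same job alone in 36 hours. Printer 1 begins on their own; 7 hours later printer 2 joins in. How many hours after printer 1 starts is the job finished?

In the first 7 hours printer 1 alone does 7/9 of the job, leaving 2/9.
Once everyone is working, combined rate: 1/9 + 1/36 = (4 + 1)/36 = 5/36 per hour.
Remaining 2/9 at 5/36 per hour takes 8/5 hours.
Total from the start = 7 + 8/5 = 43/5 hours.

43/5 hours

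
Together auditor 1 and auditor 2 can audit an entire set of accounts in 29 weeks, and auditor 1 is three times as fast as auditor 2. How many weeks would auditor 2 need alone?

Let auditor 2's rate be r; then auditor 1's rate is 3r, so together (3 + 1)r = 4r = 1/29.
Thus r = 1/116 per week.
Auditor 2 alone: 116 weeks; auditor 1 alone: 116/3 weeks.

116 weeks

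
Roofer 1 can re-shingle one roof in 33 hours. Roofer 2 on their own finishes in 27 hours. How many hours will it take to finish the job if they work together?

297/20 hours

Combined rate: 1/33 + 1/27 = (9 + 11)/297 = 20/297 per hour.
Time = 1 ÷ (20/297) = 297/20 hours.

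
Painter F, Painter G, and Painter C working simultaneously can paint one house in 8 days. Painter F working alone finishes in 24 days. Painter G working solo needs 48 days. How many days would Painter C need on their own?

Combined rate is 1/8 per day.
Known contribution: 1/24 + 1/48 = (2 + 1)/48 = 3/48 = 1/16 per day.
So Painter C's rate is 1/8 − 1/16 = 1/16, meaning 16 days alone.

16 days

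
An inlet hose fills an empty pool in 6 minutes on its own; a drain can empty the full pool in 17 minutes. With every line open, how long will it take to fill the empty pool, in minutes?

102/11 minutes

Net rate = 1/6 − 1/17 = (17 − 6)/102 = 11/102 per minute.
Filling time = 1 ÷ (11/102) = 102/11 minutes.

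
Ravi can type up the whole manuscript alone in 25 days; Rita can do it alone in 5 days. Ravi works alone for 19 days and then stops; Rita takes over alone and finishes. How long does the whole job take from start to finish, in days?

In 19 days Ravi does 19/25 of the job, leaving 6/25.
Rita works at 1/5 per day, so finishing takes 6/25 ÷ 1/5 = 6/5 days.
Total time = 19 + 6/5 = 101/5 days.

101/5 days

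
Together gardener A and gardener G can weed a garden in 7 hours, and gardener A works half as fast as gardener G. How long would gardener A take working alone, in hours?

Let gardener G's rate be r; then gardener A's rate is (1/2)r, so together (1/2 + 1)r = (3/2)r = 1/7.
Thus r = 2/21 per hour.
Gardener G alone: 21/2 hours; gardener A alone: 21 hours.

21 hours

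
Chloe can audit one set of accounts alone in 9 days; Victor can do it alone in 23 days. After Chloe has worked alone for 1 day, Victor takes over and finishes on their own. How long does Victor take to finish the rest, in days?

184/9 days

In 1 day Chloe does 1/9 of the job, leaving 8/9.
Victor works at 1/23 per day, so finishing takes 8/9 ÷ 1/23 = 184/9 days.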